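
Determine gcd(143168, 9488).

16

gcd(143168, 9488) = 16  (143168 = 15·9488 + 848, 9488 = 11·848 + 160, 848 = 5·160 + 48, 160 = 3·48 + 16, 48 = 3·16).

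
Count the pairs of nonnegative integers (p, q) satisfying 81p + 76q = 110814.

gcd(81, 76):
  81 = 1×76 + 5
  76 = 15×5 + 1
  5 = 5×1
so gcd(81, 76) = 1.
Back-substitute for Bézout coefficients:
  1 = 76 - 15×5
  ... = 81×(-15) + 76×(16)
Scale by 110814: one solution is (-1662210, 1773024). Reduce p mod 76: (62, 1392).
General: p = 62 + 76t, q = 1392 - 81t.
p ≥ 0 ⇒ t ≥ 0; q ≥ 0 ⇒ t ≤ 17. So t ∈ [0, 17]: 18 solutions.

18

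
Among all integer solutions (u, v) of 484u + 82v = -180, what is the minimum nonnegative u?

gcd(484, 82) = 2.
2 divides -180, so solutions exist.
By Bézout, 484·(10) + 82·(-59) = 2.
Scale by -180/2 = -90: (u₀, v₀) = (-900, 5310).
General solution: u = -900 + 41t, v = 5310 - 242t for integer t.
u ≥ 0: smallest is -900 mod 41 = 2 (at t = 22), with v = -14.

2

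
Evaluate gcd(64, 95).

1

gcd(95, 64) = 1  (95 = 1*64 + 31, 64 = 2*31 + 2, 31 = 15*2 + 1, 2 = 2*1).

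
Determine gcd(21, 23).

1

gcd(23, 21) = 1  (23 = 1·21 + 2, 21 = 10·2 + 1, 2 = 2·1).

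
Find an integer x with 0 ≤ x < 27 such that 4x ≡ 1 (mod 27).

gcd(27, 4) = 1.
By Bézout, 4*(7) + 27*(-1) = 1.
So 4*7 ≡ 1 (mod 27), and 7 mod 27 = 7.

7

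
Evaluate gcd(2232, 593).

1

gcd(2232, 593):
  2232 = 3*593 + 453
  593 = 1*453 + 140
  453 = 3*140 + 33
  140 = 4*33 + 8
  33 = 4*8 + 1
  8 = 8*1
so gcd(2232, 593) = 1.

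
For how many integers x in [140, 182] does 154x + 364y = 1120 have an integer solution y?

2

gcd(364, 154):
  364 = 2*154 + 56
  154 = 2*56 + 42
  56 = 1*42 + 14
  42 = 3*14
so gcd(364, 154) = 14.
Back-substitute for Bézout coefficients:
  14 = 56 - 1*42
  ... = 154*(-7) + 364*(3)
Scale by 80: particular solution (-560, 240); reduce x mod 26: (12, -2).
General solution: x = 12 + 26t, y = -2 - 11t for integer t.
140 ≤ 12 + 26t ≤ 182 gives t ∈ [5, 6], which is 2 values.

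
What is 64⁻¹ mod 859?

604

gcd(859, 64) = 1.
By Bézout, 64*(-255) + 859*(19) = 1.
So 64*-255 ≡ 1 (mod 859), and -255 mod 859 = 604.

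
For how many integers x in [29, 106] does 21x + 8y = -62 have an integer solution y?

10

gcd(21, 8):
  21 = 2×8 + 5
  8 = 1×5 + 3
  5 = 1×3 + 2
  3 = 1×2 + 1
  2 = 2×1
so gcd(21, 8) = 1.
Back-substitute for Bézout coefficients:
  1 = 3 - 1×2
  ... = 21×(-3) + 8×(8)
Scale by -62: particular solution (186, -496); reduce x mod 8: (2, -13).
General solution: x = 2 + 8t, y = -13 - 21t for integer t.
29 ≤ 2 + 8t ≤ 106 gives t ∈ [4, 13], which is 10 values.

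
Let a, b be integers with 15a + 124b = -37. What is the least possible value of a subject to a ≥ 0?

105

gcd(124, 15) = 1  (124 = 8·15 + 4, 15 = 3·4 + 3, 4 = 1·3 + 1, 3 = 3·1).
1 divides -37, so solutions exist.
Back-substituting, 15·(-33) + 124·(4) = 1.
Scale by -37/1 = -37: (a₀, b₀) = (1221, -148).
General solution: a = 1221 + 124t, b = -148 - 15t for integer t.
a ≥ 0: smallest is 1221 mod 124 = 105 (at t = -9), with b = -13.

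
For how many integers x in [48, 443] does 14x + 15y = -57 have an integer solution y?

26

gcd(15, 14) = 1  (15 = 1*14 + 1, 14 = 14*1).
Back-substituting, 14*(-1) + 15*(1) = 1.
Scale by -57: particular solution (57, -57); reduce x mod 15: (12, -15).
General solution: x = 12 + 15t, y = -15 - 14t for integer t.
48 ≤ 12 + 15t ≤ 443 gives t ∈ [3, 28], which is 26 values.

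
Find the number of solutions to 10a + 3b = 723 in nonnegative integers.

gcd(10, 3) = 1.
By Bézout, 10·(1) + 3·(-3) = 1.
One solution: (0, 241).
General: a = 0 + 3t, b = 241 - 10t.
a ≥ 0 ⇒ t ≥ 0; b ≥ 0 ⇒ t ≤ 24. So t ∈ [0, 24]: 25 solutions.

25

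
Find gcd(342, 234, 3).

gcd(342, 234) = 18  (342 = 1*234 + 108, 234 = 2*108 + 18, 108 = 6*18).
gcd(18, 3) = 3.

3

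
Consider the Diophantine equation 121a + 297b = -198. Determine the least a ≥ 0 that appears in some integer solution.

gcd(297, 121):
  297 = 2×121 + 55
  121 = 2×55 + 11
  55 = 5×11
so gcd(297, 121) = 11.
11 divides -198, so solutions exist.
Back-substitute for Bézout coefficients:
  11 = 121 - 2×55
  ... = 121×(5) + 297×(-2)
Scale by -198/11 = -18: (a₀, b₀) = (-90, 36).
General solution: a = -90 + 27t, b = 36 - 11t for integer t.
a ≥ 0: smallest is -90 mod 27 = 18 (at t = 4), with b = -8.

18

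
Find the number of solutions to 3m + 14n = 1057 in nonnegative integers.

gcd(14, 3) = 1.
By Bézout, 3*(5) + 14*(-1) = 1.
One solution: (7, 74).
General: m = 7 + 14t, n = 74 - 3t.
m ≥ 0 ⇒ t ≥ 0; n ≥ 0 ⇒ t ≤ 24. So t ∈ [0, 24]: 25 solutions.

25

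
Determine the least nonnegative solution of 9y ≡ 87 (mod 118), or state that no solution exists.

49

gcd(118, 9) = 1  (118 = 13·9 + 1, 9 = 9·1).
1 divides 87, so solutions exist.
Back-substituting, 9·(-13) + 118·(1) = 1.
So 9·(-13) ≡ 1 (mod 118); multiply by 87: y ≡ -1131 (mod 118).
Smallest nonnegative: y = -1131 mod 118 = 49.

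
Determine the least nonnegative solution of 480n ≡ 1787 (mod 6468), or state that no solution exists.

no solution

gcd(6468, 480) = 12  (6468 = 13×480 + 228, 480 = 2×228 + 24, 228 = 9×24 + 12, 24 = 2×12).
12 does not divide 1787, so the congruence has no solution.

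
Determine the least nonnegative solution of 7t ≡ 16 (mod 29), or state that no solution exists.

gcd(29, 7) = 1  (29 = 4·7 + 1, 7 = 7·1).
1 divides 16, so solutions exist.
Back-substituting, 7·(-4) + 29·(1) = 1.
So 7·(-4) ≡ 1 (mod 29); multiply by 16: t ≡ -64 (mod 29).
Smallest nonnegative: t = -64 mod 29 = 23.

23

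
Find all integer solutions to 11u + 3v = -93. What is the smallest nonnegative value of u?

gcd(11, 3):
  11 = 3*3 + 2
  3 = 1*2 + 1
  2 = 2*1
so gcd(11, 3) = 1.
1 divides -93, so solutions exist.
Back-substitute for Bézout coefficients:
  1 = 3 - 1*2
  ... = 11*(-1) + 3*(4)
Scale by -93/1 = -93: (u₀, v₀) = (93, -372).
General solution: u = 93 + 3t, v = -372 - 11t for integer t.
u ≥ 0: smallest is 93 mod 3 = 0 (at t = -31), with v = -31.

0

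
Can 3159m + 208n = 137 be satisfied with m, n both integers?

gcd(3159, 208) = 13  (3159 = 15*208 + 39, 208 = 5*39 + 13, 39 = 3*13).
13 does not divide 137 (remainder 7), so no integer solutions.

no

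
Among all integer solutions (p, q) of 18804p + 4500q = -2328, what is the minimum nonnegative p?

193

gcd(18804, 4500) = 12.
12 divides -2328, so solutions exist.
By Bézout, 18804*(28) + 4500*(-117) = 12.
Scale by -2328/12 = -194: (p₀, q₀) = (-5432, 22698).
General solution: p = -5432 + 375t, q = 22698 - 1567t for integer t.
p ≥ 0: smallest is -5432 mod 375 = 193 (at t = 15), with q = -807.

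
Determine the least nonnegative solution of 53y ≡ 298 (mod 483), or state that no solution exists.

gcd(483, 53):
  483 = 9·53 + 6
  53 = 8·6 + 5
  6 = 1·5 + 1
  5 = 5·1
so gcd(483, 53) = 1.
1 divides 298, so solutions exist.
Back-substitute for Bézout coefficients:
  1 = 6 - 1·5
  ... = 53·(-82) + 483·(9)
So 53·(-82) ≡ 1 (mod 483); multiply by 298: y ≡ -24436 (mod 483).
Smallest nonnegative: y = -24436 mod 483 = 197.

197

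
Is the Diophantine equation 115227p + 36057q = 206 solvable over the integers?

no

gcd(115227, 36057) = 21.
21 does not divide 206 (remainder 17), so no integer solutions.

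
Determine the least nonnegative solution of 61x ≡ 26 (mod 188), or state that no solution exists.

22

gcd(188, 61) = 1.
1 divides 26, so solutions exist.
By Bézout, 61*(37) + 188*(-12) = 1.
So 61*(37) ≡ 1 (mod 188); multiply by 26: x ≡ 962 (mod 188).
Smallest nonnegative: x = 962 mod 188 = 22.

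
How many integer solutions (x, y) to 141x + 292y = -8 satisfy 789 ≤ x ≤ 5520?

gcd(292, 141):
  292 = 2*141 + 10
  141 = 14*10 + 1
  10 = 10*1
so gcd(292, 141) = 1.
Back-substitute for Bézout coefficients:
  1 = 141 - 14*10
  ... = 141*(29) + 292*(-14)
Scale by -8: particular solution (-232, 112); reduce x mod 292: (60, -29).
General solution: x = 60 + 292t, y = -29 - 141t for integer t.
789 ≤ 60 + 292t ≤ 5520 gives t ∈ [3, 18], which is 16 values.

16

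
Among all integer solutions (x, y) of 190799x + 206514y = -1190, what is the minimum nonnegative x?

gcd(206514, 190799) = 7  (206514 = 1·190799 + 15715, 190799 = 12·15715 + 2219, 15715 = 7·2219 + 182, 2219 = 12·182 + 35, 182 = 5·35 + 7, 35 = 5·7).
7 divides -1190, so solutions exist.
Back-substituting, 190799·(-5677) + 206514·(5245) = 7.
Scale by -1190/7 = -170: (x₀, y₀) = (965090, -891650).
General solution: x = 965090 + 29502t, y = -891650 - 27257t for integer t.
x ≥ 0: smallest is 965090 mod 29502 = 21026 (at t = -32), with y = -19426.

21026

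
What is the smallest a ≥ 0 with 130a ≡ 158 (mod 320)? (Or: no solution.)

gcd(320, 130) = 10  (320 = 2×130 + 60, 130 = 2×60 + 10, 60 = 6×10).
10 does not divide 158, so the congruence has no solution.

no solution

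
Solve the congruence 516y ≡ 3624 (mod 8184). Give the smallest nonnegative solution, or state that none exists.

578

gcd(8184, 516):
  8184 = 15×516 + 444
  516 = 1×444 + 72
  444 = 6×72 + 12
  72 = 6×12
so gcd(8184, 516) = 12.
12 divides 3624, so solutions exist.
Back-substitute for Bézout coefficients:
  12 = 444 - 6×72
  ... = 516×(-111) + 8184×(7)
So 516×(-111) ≡ 12 (mod 8184); multiply by 302: y ≡ -33522 (mod 682).
Smallest nonnegative: y = -33522 mod 682 = 578.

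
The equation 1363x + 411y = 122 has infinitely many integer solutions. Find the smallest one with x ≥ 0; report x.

gcd(1363, 411):
  1363 = 3·411 + 130
  411 = 3·130 + 21
  130 = 6·21 + 4
  21 = 5·4 + 1
  4 = 4·1
so gcd(1363, 411) = 1.
1 divides 122, so solutions exist.
Back-substitute for Bézout coefficients:
  1 = 21 - 5·4
  ... = 1363·(-98) + 411·(325)
Scale by 122/1 = 122: (x₀, y₀) = (-11956, 39650).
General solution: x = -11956 + 411t, y = 39650 - 1363t for integer t.
x ≥ 0: smallest is -11956 mod 411 = 374 (at t = 30), with y = -1240.

374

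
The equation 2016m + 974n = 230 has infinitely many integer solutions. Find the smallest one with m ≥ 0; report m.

75

gcd(2016, 974) = 2.
2 divides 230, so solutions exist.
By Bézout, 2016·(43) + 974·(-89) = 2.
Scale by 230/2 = 115: (m₀, n₀) = (4945, -10235).
General solution: m = 4945 + 487t, n = -10235 - 1008t for integer t.
m ≥ 0: smallest is 4945 mod 487 = 75 (at t = -10), with n = -155.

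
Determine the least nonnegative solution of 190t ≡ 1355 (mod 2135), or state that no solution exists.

gcd(2135, 190) = 5.
5 divides 1355, so solutions exist.
By Bézout, 190·(-191) + 2135·(17) = 5.
So 190·(-191) ≡ 5 (mod 2135); multiply by 271: t ≡ -51761 (mod 427).
Smallest nonnegative: t = -51761 mod 427 = 333.

333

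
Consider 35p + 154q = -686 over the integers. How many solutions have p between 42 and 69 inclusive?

gcd(154, 35) = 7.
By Bézout, 35*(9) + 154*(-2) = 7.
Particular solution: (20, -9).
General solution: p = 20 + 22t, q = -9 - 5t for integer t.
42 ≤ 20 + 22t ≤ 69 gives t ∈ [1, 2], which is 2 values.

2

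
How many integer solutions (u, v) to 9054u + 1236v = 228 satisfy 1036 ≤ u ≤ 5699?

gcd(9054, 1236) = 6.
By Bézout, 9054×(-83) + 1236×(608) = 6.
Particular solution: (142, -1040).
General solution: u = 142 + 206t, v = -1040 - 1509t for integer t.
1036 ≤ 142 + 206t ≤ 5699 gives t ∈ [5, 26], which is 22 values.

22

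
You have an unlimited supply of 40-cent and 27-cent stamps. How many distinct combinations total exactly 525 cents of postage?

Need nonnegative integers with 40j + 27k = 525.
gcd(40, 27) = 1, and 40·(-2) + 27·(3) = 1.
So (j₀, k₀) = (-1050, 1575); general j = -1050 + 27t, k = 1575 - 40t.
j ≥ 0 ⇒ t ≥ 39; k ≥ 0 ⇒ t ≤ 39. That's 1 value of t.

1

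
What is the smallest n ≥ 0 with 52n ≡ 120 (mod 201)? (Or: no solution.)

gcd(201, 52) = 1.
1 divides 120, so solutions exist.
By Bézout, 52×(58) + 201×(-15) = 1.
So 52×(58) ≡ 1 (mod 201); multiply by 120: n ≡ 6960 (mod 201).
Smallest nonnegative: n = 6960 mod 201 = 126.

126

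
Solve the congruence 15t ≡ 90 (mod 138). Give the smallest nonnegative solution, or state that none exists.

gcd(138, 15) = 3  (138 = 9*15 + 3, 15 = 5*3).
3 divides 90, so solutions exist.
Back-substituting, 15*(-9) + 138*(1) = 3.
So 15*(-9) ≡ 3 (mod 138); multiply by 30: t ≡ -270 (mod 46).
Smallest nonnegative: t = -270 mod 46 = 6.

6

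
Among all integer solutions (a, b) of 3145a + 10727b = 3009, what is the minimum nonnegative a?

267

gcd(10727, 3145) = 17  (10727 = 3*3145 + 1292, 3145 = 2*1292 + 561, 1292 = 2*561 + 170, 561 = 3*170 + 51, 170 = 3*51 + 17, 51 = 3*17).
17 divides 3009, so solutions exist.
Back-substituting, 3145*(-191) + 10727*(56) = 17.
Scale by 3009/17 = 177: (a₀, b₀) = (-33807, 9912).
General solution: a = -33807 + 631t, b = 9912 - 185t for integer t.
a ≥ 0: smallest is -33807 mod 631 = 267 (at t = 54), with b = -78.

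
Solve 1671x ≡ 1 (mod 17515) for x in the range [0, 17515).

gcd(17515, 1671) = 1.
By Bézout, 1671×(1436) + 17515×(-137) = 1.
So 1671×1436 ≡ 1 (mod 17515), and 1436 mod 17515 = 1436.

1436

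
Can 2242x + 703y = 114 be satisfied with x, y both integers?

gcd(2242, 703) = 19.
19 divides 114, so integer solutions exist.

yes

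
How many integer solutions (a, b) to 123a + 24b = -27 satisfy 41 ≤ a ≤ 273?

gcd(123, 24) = 3.
By Bézout, 123·(1) + 24·(-5) = 3.
Particular solution: (7, -37).
General solution: a = 7 + 8t, b = -37 - 41t for integer t.
41 ≤ 7 + 8t ≤ 273 gives t ∈ [5, 33], which is 29 values.

29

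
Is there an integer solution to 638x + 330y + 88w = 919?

gcd(638, 330) = 22  (638 = 1·330 + 308, 330 = 1·308 + 22, 308 = 14·22).
gcd(22, 88) = 22.
22 does not divide 919 (remainder 17), so no integer solutions.

no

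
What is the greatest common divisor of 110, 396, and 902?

22

gcd(396, 110) = 22.
gcd(22, 902) = 22.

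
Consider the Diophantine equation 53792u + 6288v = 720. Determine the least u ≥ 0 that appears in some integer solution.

gcd(53792, 6288):
  53792 = 8*6288 + 3488
  6288 = 1*3488 + 2800
  3488 = 1*2800 + 688
  2800 = 4*688 + 48
  688 = 14*48 + 16
  48 = 3*16
so gcd(53792, 6288) = 16.
16 divides 720, so solutions exist.
Back-substitute for Bézout coefficients:
  16 = 688 - 14*48
  ... = 53792*(128) + 6288*(-1095)
Scale by 720/16 = 45: (u₀, v₀) = (5760, -49275).
General solution: u = 5760 + 393t, v = -49275 - 3362t for integer t.
u ≥ 0: smallest is 5760 mod 393 = 258 (at t = -14), with v = -2207.

258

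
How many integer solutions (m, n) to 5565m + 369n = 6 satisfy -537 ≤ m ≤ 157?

gcd(5565, 369) = 3  (5565 = 15*369 + 30, 369 = 12*30 + 9, 30 = 3*9 + 3, 9 = 3*3).
Back-substituting, 5565*(37) + 369*(-558) = 3.
Scale by 2: particular solution (74, -1116); reduce m mod 123: (74, -1116).
General solution: m = 74 + 123t, n = -1116 - 1855t for integer t.
-537 ≤ 74 + 123t ≤ 157 gives t ∈ [-4, 0], which is 5 values.

5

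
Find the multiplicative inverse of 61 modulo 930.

61

gcd(930, 61) = 1  (930 = 15×61 + 15, 61 = 4×15 + 1, 15 = 15×1).
Back-substituting, 61×(61) + 930×(-4) = 1.
So 61×61 ≡ 1 (mod 930), and 61 mod 930 = 61.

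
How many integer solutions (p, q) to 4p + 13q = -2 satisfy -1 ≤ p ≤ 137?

gcd(13, 4) = 1  (13 = 3×4 + 1, 4 = 4×1).
Back-substituting, 4×(-3) + 13×(1) = 1.
Scale by -2: particular solution (6, -2); reduce p mod 13: (6, -2).
General solution: p = 6 + 13t, q = -2 - 4t for integer t.
-1 ≤ 6 + 13t ≤ 137 gives t ∈ [0, 10], which is 11 values.

11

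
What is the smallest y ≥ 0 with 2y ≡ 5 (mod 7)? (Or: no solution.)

6

gcd(7, 2):
  7 = 3·2 + 1
  2 = 2·1
so gcd(7, 2) = 1.
1 divides 5, so solutions exist.
Back-substitute for Bézout coefficients:
  1 = 7 - 3·2
  ... = 2·(-3) + 7·(1)
So 2·(-3) ≡ 1 (mod 7); multiply by 5: y ≡ -15 (mod 7).
Smallest nonnegative: y = -15 mod 7 = 6.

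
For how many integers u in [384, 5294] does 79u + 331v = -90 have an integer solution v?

gcd(331, 79):
  331 = 4*79 + 15
  79 = 5*15 + 4
  15 = 3*4 + 3
  4 = 1*3 + 1
  3 = 3*1
so gcd(331, 79) = 1.
Back-substitute for Bézout coefficients:
  1 = 4 - 1*3
  ... = 79*(88) + 331*(-21)
Scale by -90: particular solution (-7920, 1890); reduce u mod 331: (24, -6).
General solution: u = 24 + 331t, v = -6 - 79t for integer t.
384 ≤ 24 + 331t ≤ 5294 gives t ∈ [2, 15], which is 14 values.

14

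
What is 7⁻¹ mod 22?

19

gcd(22, 7) = 1  (22 = 3*7 + 1, 7 = 7*1).
Back-substituting, 7*(-3) + 22*(1) = 1.
So 7*-3 ≡ 1 (mod 22), and -3 mod 22 = 19.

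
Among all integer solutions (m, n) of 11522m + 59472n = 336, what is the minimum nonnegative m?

gcd(59472, 11522) = 14  (59472 = 5*11522 + 1862, 11522 = 6*1862 + 350, 1862 = 5*350 + 112, 350 = 3*112 + 14, 112 = 8*14).
14 divides 336, so solutions exist.
Back-substituting, 11522*(511) + 59472*(-99) = 14.
Scale by 336/14 = 24: (m₀, n₀) = (12264, -2376).
General solution: m = 12264 + 4248t, n = -2376 - 823t for integer t.
m ≥ 0: smallest is 12264 mod 4248 = 3768 (at t = -2), with n = -730.

3768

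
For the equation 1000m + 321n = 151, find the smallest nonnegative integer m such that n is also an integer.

247

gcd(1000, 321):
  1000 = 3·321 + 37
  321 = 8·37 + 25
  37 = 1·25 + 12
  25 = 2·12 + 1
  12 = 12·1
so gcd(1000, 321) = 1.
1 divides 151, so solutions exist.
Back-substitute for Bézout coefficients:
  1 = 25 - 2·12
  ... = 1000·(-26) + 321·(81)
Scale by 151/1 = 151: (m₀, n₀) = (-3926, 12231).
General solution: m = -3926 + 321t, n = 12231 - 1000t for integer t.
m ≥ 0: smallest is -3926 mod 321 = 247 (at t = 13), with n = -769.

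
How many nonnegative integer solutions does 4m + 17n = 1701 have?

25

gcd(17, 4):
  17 = 4·4 + 1
  4 = 4·1
so gcd(17, 4) = 1.
Back-substitute for Bézout coefficients:
  1 = 17 - 4·4
  ... = 4·(-4) + 17·(1)
Scale by 1701: one solution is (-6804, 1701). Reduce m mod 17: (13, 97).
General: m = 13 + 17t, n = 97 - 4t.
m ≥ 0 ⇒ t ≥ 0; n ≥ 0 ⇒ t ≤ 24. So t ∈ [0, 24]: 25 solutions.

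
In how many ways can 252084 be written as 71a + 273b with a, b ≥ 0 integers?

13

gcd(273, 71) = 1.
By Bézout, 71*(50) + 273*(-13) = 1.
One solution: (63, 907).
General: a = 63 + 273t, b = 907 - 71t.
a ≥ 0 ⇒ t ≥ 0; b ≥ 0 ⇒ t ≤ 12. So t ∈ [0, 12]: 13 solutions.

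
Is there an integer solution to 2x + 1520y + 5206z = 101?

no

gcd(1520, 2):
  1520 = 760×2
so gcd(1520, 2) = 2.
gcd(2, 5206) = 2.
2 does not divide 101 (remainder 1), so no integer solutions.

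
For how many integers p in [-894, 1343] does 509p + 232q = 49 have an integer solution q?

gcd(509, 232):
  509 = 2×232 + 45
  232 = 5×45 + 7
  45 = 6×7 + 3
  7 = 2×3 + 1
  3 = 3×1
so gcd(509, 232) = 1.
Back-substitute for Bézout coefficients:
  1 = 7 - 2×3
  ... = 509×(-67) + 232×(147)
Scale by 49: particular solution (-3283, 7203); reduce p mod 232: (197, -432).
General solution: p = 197 + 232t, q = -432 - 509t for integer t.
-894 ≤ 197 + 232t ≤ 1343 gives t ∈ [-4, 4], which is 9 values.

9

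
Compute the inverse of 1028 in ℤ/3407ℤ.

gcd(3407, 1028):
  3407 = 3*1028 + 323
  1028 = 3*323 + 59
  323 = 5*59 + 28
  59 = 2*28 + 3
  28 = 9*3 + 1
  3 = 3*1
so gcd(3407, 1028) = 1.
Back-substitute for Bézout coefficients:
  1 = 28 - 9*3
  ... = 1028*(-1097) + 3407*(331)
So 1028*-1097 ≡ 1 (mod 3407), and -1097 mod 3407 = 2310.

2310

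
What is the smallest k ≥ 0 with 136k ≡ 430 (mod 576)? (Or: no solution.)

no solution

gcd(576, 136) = 8  (576 = 4·136 + 32, 136 = 4·32 + 8, 32 = 4·8).
8 does not divide 430, so the congruence has no solution.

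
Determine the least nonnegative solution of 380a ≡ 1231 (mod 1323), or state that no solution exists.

gcd(1323, 380) = 1.
1 divides 1231, so solutions exist.
By Bézout, 380*(-94) + 1323*(27) = 1.
So 380*(-94) ≡ 1 (mod 1323); multiply by 1231: a ≡ -115714 (mod 1323).
Smallest nonnegative: a = -115714 mod 1323 = 710.

710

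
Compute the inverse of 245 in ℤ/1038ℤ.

161

gcd(1038, 245):
  1038 = 4·245 + 58
  245 = 4·58 + 13
  58 = 4·13 + 6
  13 = 2·6 + 1
  6 = 6·1
so gcd(1038, 245) = 1.
Back-substitute for Bézout coefficients:
  1 = 13 - 2·6
  ... = 245·(161) + 1038·(-38)
So 245·161 ≡ 1 (mod 1038), and 161 mod 1038 = 161.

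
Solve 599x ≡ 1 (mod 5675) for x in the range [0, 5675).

1099

gcd(5675, 599) = 1.
By Bézout, 599×(1099) + 5675×(-116) = 1.
So 599×1099 ≡ 1 (mod 5675), and 1099 mod 5675 = 1099.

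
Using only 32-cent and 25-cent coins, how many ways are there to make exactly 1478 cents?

Need nonnegative integers with 32j + 25k = 1478.
gcd(32, 25) = 1, and 32·(-7) + 25·(9) = 1.
So (j₀, k₀) = (-10346, 13302); general j = -10346 + 25t, k = 13302 - 32t.
j ≥ 0 ⇒ t ≥ 414; k ≥ 0 ⇒ t ≤ 415. That's 2 values of t.

2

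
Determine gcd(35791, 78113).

7

gcd(78113, 35791) = 7  (78113 = 2·35791 + 6531, 35791 = 5·6531 + 3136, 6531 = 2·3136 + 259, 3136 = 12·259 + 28, 259 = 9·28 + 7, 28 = 4·7).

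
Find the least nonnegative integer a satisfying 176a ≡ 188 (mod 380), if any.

68

gcd(380, 176) = 4.
4 divides 188, so solutions exist.
By Bézout, 176*(-41) + 380*(19) = 4.
So 176*(-41) ≡ 4 (mod 380); multiply by 47: a ≡ -1927 (mod 95).
Smallest nonnegative: a = -1927 mod 95 = 68.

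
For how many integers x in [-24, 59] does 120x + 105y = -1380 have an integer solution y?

gcd(120, 105) = 15  (120 = 1×105 + 15, 105 = 7×15).
Back-substituting, 120×(1) + 105×(-1) = 15.
Scale by -92: particular solution (-92, 92); reduce x mod 7: (6, -20).
General solution: x = 6 + 7t, y = -20 - 8t for integer t.
-24 ≤ 6 + 7t ≤ 59 gives t ∈ [-4, 7], which is 12 values.

12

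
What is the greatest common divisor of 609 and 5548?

1

gcd(5548, 609) = 1  (5548 = 9*609 + 67, 609 = 9*67 + 6, 67 = 11*6 + 1, 6 = 6*1).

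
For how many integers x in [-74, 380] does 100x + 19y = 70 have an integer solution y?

gcd(100, 19) = 1.
By Bézout, 100·(4) + 19·(-21) = 1.
Particular solution: (14, -70).
General solution: x = 14 + 19t, y = -70 - 100t for integer t.
-74 ≤ 14 + 19t ≤ 380 gives t ∈ [-4, 19], which is 24 values.

24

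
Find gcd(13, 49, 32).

gcd(49, 13) = 1.
gcd(1, 32) = 1.

1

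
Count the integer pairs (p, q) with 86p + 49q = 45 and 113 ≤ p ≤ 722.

13

gcd(86, 49) = 1.
By Bézout, 86*(4) + 49*(-7) = 1.
Particular solution: (33, -57).
General solution: p = 33 + 49t, q = -57 - 86t for integer t.
113 ≤ 33 + 49t ≤ 722 gives t ∈ [2, 14], which is 13 values.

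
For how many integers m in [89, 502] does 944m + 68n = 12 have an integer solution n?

25

gcd(944, 68):
  944 = 13·68 + 60
  68 = 1·60 + 8
  60 = 7·8 + 4
  8 = 2·4
so gcd(944, 68) = 4.
Back-substitute for Bézout coefficients:
  4 = 60 - 7·8
  ... = 944·(8) + 68·(-111)
Scale by 3: particular solution (24, -333); reduce m mod 17: (7, -97).
General solution: m = 7 + 17t, n = -97 - 236t for integer t.
89 ≤ 7 + 17t ≤ 502 gives t ∈ [5, 29], which is 25 values.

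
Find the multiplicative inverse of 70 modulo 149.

gcd(149, 70) = 1.
By Bézout, 70×(66) + 149×(-31) = 1.
So 70×66 ≡ 1 (mod 149), and 66 mod 149 = 66.

66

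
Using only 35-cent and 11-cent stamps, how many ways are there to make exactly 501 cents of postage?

2

Need nonnegative integers with 35j + 11k = 501.
gcd(35, 11) = 1, and 35·(-5) + 11·(16) = 1.
So (j₀, k₀) = (-2505, 8016); general j = -2505 + 11t, k = 8016 - 35t.
j ≥ 0 ⇒ t ≥ 228; k ≥ 0 ⇒ t ≤ 229. That's 2 values of t.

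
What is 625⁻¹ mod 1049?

gcd(1049, 625) = 1.
By Bézout, 625·(-334) + 1049·(199) = 1.
So 625·-334 ≡ 1 (mod 1049), and -334 mod 1049 = 715.

715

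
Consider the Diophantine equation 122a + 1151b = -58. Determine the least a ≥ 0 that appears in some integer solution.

75

gcd(1151, 122):
  1151 = 9·122 + 53
  122 = 2·53 + 16
  53 = 3·16 + 5
  16 = 3·5 + 1
  5 = 5·1
so gcd(1151, 122) = 1.
1 divides -58, so solutions exist.
Back-substitute for Bézout coefficients:
  1 = 16 - 3·5
  ... = 122·(217) + 1151·(-23)
Scale by -58/1 = -58: (a₀, b₀) = (-12586, 1334).
General solution: a = -12586 + 1151t, b = 1334 - 122t for integer t.
a ≥ 0: smallest is -12586 mod 1151 = 75 (at t = 11), with b = -8.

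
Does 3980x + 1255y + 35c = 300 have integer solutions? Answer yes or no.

gcd(3980, 1255) = 5  (3980 = 3*1255 + 215, 1255 = 5*215 + 180, 215 = 1*180 + 35, 180 = 5*35 + 5, 35 = 7*5).
gcd(5, 35) = 5.
5 divides 300, so integer solutions exist.

yes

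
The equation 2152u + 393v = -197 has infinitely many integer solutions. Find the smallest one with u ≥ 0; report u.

331

gcd(2152, 393):
  2152 = 5*393 + 187
  393 = 2*187 + 19
  187 = 9*19 + 16
  19 = 1*16 + 3
  16 = 5*3 + 1
  3 = 3*1
so gcd(2152, 393) = 1.
1 divides -197, so solutions exist.
Back-substitute for Bézout coefficients:
  1 = 16 - 5*3
  ... = 2152*(124) + 393*(-679)
Scale by -197/1 = -197: (u₀, v₀) = (-24428, 133763).
General solution: u = -24428 + 393t, v = 133763 - 2152t for integer t.
u ≥ 0: smallest is -24428 mod 393 = 331 (at t = 63), with v = -1813.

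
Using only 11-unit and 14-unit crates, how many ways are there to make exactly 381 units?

Need nonnegative integers with 11j + 14k = 381.
gcd(11, 14) = 1, and 11·(-5) + 14·(4) = 1.
So (j₀, k₀) = (-1905, 1524); general j = -1905 + 14t, k = 1524 - 11t.
j ≥ 0 ⇒ t ≥ 137; k ≥ 0 ⇒ t ≤ 138. That's 2 values of t.

2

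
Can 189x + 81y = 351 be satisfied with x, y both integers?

yes

gcd(189, 81):
  189 = 2*81 + 27
  81 = 3*27
so gcd(189, 81) = 27.
27 divides 351, so integer solutions exist.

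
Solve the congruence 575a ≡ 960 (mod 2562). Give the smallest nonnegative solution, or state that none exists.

2430

gcd(2562, 575) = 1  (2562 = 4*575 + 262, 575 = 2*262 + 51, 262 = 5*51 + 7, 51 = 7*7 + 2, 7 = 3*2 + 1, 2 = 2*1).
1 divides 960, so solutions exist.
Back-substituting, 575*(-1105) + 2562*(248) = 1.
So 575*(-1105) ≡ 1 (mod 2562); multiply by 960: a ≡ -1060800 (mod 2562).
Smallest nonnegative: a = -1060800 mod 2562 = 2430.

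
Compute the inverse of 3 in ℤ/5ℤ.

2

gcd(5, 3) = 1  (5 = 1*3 + 2, 3 = 1*2 + 1, 2 = 2*1).
Back-substituting, 3*(2) + 5*(-1) = 1.
So 3*2 ≡ 1 (mod 5), and 2 mod 5 = 2.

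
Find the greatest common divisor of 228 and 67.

gcd(228, 67):
  228 = 3*67 + 27
  67 = 2*27 + 13
  27 = 2*13 + 1
  13 = 13*1
so gcd(228, 67) = 1.

1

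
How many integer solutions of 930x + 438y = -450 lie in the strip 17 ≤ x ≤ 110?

1

gcd(930, 438) = 6.
By Bézout, 930·(-8) + 438·(17) = 6.
Particular solution: (16, -35).
General solution: x = 16 + 73t, y = -35 - 155t for integer t.
17 ≤ 16 + 73t ≤ 110 gives t ∈ [1, 1], which is 1 value.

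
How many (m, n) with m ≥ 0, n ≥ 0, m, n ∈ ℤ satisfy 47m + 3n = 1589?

gcd(47, 3) = 1.
By Bézout, 47*(-1) + 3*(16) = 1.
One solution: (1, 514).
General: m = 1 + 3t, n = 514 - 47t.
m ≥ 0 ⇒ t ≥ 0; n ≥ 0 ⇒ t ≤ 10. So t ∈ [0, 10]: 11 solutions.

11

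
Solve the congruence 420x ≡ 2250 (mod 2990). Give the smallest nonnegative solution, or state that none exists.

283

gcd(2990, 420):
  2990 = 7×420 + 50
  420 = 8×50 + 20
  50 = 2×20 + 10
  20 = 2×10
so gcd(2990, 420) = 10.
10 divides 2250, so solutions exist.
Back-substitute for Bézout coefficients:
  10 = 50 - 2×20
  ... = 420×(-121) + 2990×(17)
So 420×(-121) ≡ 10 (mod 2990); multiply by 225: x ≡ -27225 (mod 299).
Smallest nonnegative: x = -27225 mod 299 = 283.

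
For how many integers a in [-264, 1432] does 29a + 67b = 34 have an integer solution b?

gcd(67, 29) = 1.
By Bézout, 29×(-30) + 67×(13) = 1.
Particular solution: (52, -22).
General solution: a = 52 + 67t, b = -22 - 29t for integer t.
-264 ≤ 52 + 67t ≤ 1432 gives t ∈ [-4, 20], which is 25 values.

25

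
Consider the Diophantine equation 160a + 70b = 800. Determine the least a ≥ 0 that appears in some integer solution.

gcd(160, 70) = 10.
10 divides 800, so solutions exist.
By Bézout, 160×(-3) + 70×(7) = 10.
Scale by 800/10 = 80: (a₀, b₀) = (-240, 560).
General solution: a = -240 + 7t, b = 560 - 16t for integer t.
a ≥ 0: smallest is -240 mod 7 = 5 (at t = 35), with b = 0.

5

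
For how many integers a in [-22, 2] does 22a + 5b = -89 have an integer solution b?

gcd(22, 5) = 1.
By Bézout, 22*(-2) + 5*(9) = 1.
Particular solution: (3, -31).
General solution: a = 3 + 5t, b = -31 - 22t for integer t.
-22 ≤ 3 + 5t ≤ 2 gives t ∈ [-5, -1], which is 5 values.

5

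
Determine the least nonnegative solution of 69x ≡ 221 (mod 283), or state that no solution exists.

gcd(283, 69) = 1  (283 = 4×69 + 7, 69 = 9×7 + 6, 7 = 1×6 + 1, 6 = 6×1).
1 divides 221, so solutions exist.
Back-substituting, 69×(-41) + 283×(10) = 1.
So 69×(-41) ≡ 1 (mod 283); multiply by 221: x ≡ -9061 (mod 283).
Smallest nonnegative: x = -9061 mod 283 = 278.

278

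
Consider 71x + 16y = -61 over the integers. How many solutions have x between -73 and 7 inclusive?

gcd(71, 16):
  71 = 4*16 + 7
  16 = 2*7 + 2
  7 = 3*2 + 1
  2 = 2*1
so gcd(71, 16) = 1.
Back-substitute for Bézout coefficients:
  1 = 7 - 3*2
  ... = 71*(7) + 16*(-31)
Scale by -61: particular solution (-427, 1891); reduce x mod 16: (5, -26).
General solution: x = 5 + 16t, y = -26 - 71t for integer t.
-73 ≤ 5 + 16t ≤ 7 gives t ∈ [-4, 0], which is 5 values.

5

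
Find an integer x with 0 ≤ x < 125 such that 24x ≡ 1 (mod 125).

gcd(125, 24) = 1  (125 = 5*24 + 5, 24 = 4*5 + 4, 5 = 1*4 + 1, 4 = 4*1).
Back-substituting, 24*(-26) + 125*(5) = 1.
So 24*-26 ≡ 1 (mod 125), and -26 mod 125 = 99.

99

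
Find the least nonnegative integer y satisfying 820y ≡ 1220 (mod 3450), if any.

gcd(3450, 820) = 10  (3450 = 4*820 + 170, 820 = 4*170 + 140, 170 = 1*140 + 30, 140 = 4*30 + 20, 30 = 1*20 + 10, 20 = 2*10).
10 divides 1220, so solutions exist.
Back-substituting, 820*(-122) + 3450*(29) = 10.
So 820*(-122) ≡ 10 (mod 3450); multiply by 122: y ≡ -14884 (mod 345).
Smallest nonnegative: y = -14884 mod 345 = 296.

296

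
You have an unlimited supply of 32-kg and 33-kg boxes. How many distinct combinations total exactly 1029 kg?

Need nonnegative integers with 32j + 33k = 1029.
gcd(32, 33) = 1, and 32·(-1) + 33·(1) = 1.
So (j₀, k₀) = (-1029, 1029); general j = -1029 + 33t, k = 1029 - 32t.
j ≥ 0 ⇒ t ≥ 32; k ≥ 0 ⇒ t ≤ 32. That's 1 value of t.

1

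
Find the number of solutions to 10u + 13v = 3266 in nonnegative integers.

gcd(13, 10) = 1  (13 = 1*10 + 3, 10 = 3*3 + 1, 3 = 3*1).
Back-substituting, 10*(4) + 13*(-3) = 1.
Scale by 3266: one solution is (13064, -9798). Reduce u mod 13: (12, 242).
General: u = 12 + 13t, v = 242 - 10t.
u ≥ 0 ⇒ t ≥ 0; v ≥ 0 ⇒ t ≤ 24. So t ∈ [0, 24]: 25 solutions.

25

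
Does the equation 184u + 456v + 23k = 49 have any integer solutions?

yes

gcd(456, 184) = 8.
gcd(8, 23) = 1.
1 divides 49, so integer solutions exist.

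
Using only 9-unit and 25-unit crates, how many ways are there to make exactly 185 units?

1

Need nonnegative integers with 9j + 25k = 185.
gcd(9, 25) = 1, and 9·(-11) + 25·(4) = 1.
So (j₀, k₀) = (-2035, 740); general j = -2035 + 25t, k = 740 - 9t.
j ≥ 0 ⇒ t ≥ 82; k ≥ 0 ⇒ t ≤ 82. That's 1 value of t.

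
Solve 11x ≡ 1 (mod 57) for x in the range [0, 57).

gcd(57, 11) = 1  (57 = 5·11 + 2, 11 = 5·2 + 1, 2 = 2·1).
Back-substituting, 11·(26) + 57·(-5) = 1.
So 11·26 ≡ 1 (mod 57), and 26 mod 57 = 26.

26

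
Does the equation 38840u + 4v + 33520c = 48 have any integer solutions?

gcd(38840, 4) = 4.
gcd(4, 33520) = 4.
4 divides 48, so integer solutions exist.

yes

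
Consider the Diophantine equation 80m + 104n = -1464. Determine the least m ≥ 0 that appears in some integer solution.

gcd(104, 80) = 8  (104 = 1×80 + 24, 80 = 3×24 + 8, 24 = 3×8).
8 divides -1464, so solutions exist.
Back-substituting, 80×(4) + 104×(-3) = 8.
Scale by -1464/8 = -183: (m₀, n₀) = (-732, 549).
General solution: m = -732 + 13t, n = 549 - 10t for integer t.
m ≥ 0: smallest is -732 mod 13 = 9 (at t = 57), with n = -21.

9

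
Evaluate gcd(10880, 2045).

gcd(10880, 2045):
  10880 = 5×2045 + 655
  2045 = 3×655 + 80
  655 = 8×80 + 15
  80 = 5×15 + 5
  15 = 3×5
so gcd(10880, 2045) = 5.

5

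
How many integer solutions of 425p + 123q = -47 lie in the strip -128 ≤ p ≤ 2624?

gcd(425, 123) = 1.
By Bézout, 425×(11) + 123×(-38) = 1.
Particular solution: (98, -339).
General solution: p = 98 + 123t, q = -339 - 425t for integer t.
-128 ≤ 98 + 123t ≤ 2624 gives t ∈ [-1, 20], which is 22 values.

22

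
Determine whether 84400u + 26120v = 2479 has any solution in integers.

gcd(84400, 26120) = 40.
40 does not divide 2479 (remainder 39), so no integer solutions.

no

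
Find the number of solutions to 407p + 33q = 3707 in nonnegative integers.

gcd(407, 33) = 11.
By Bézout, 407×(1) + 33×(-12) = 11.
One solution: (1, 100).
General: p = 1 + 3t, q = 100 - 37t.
p ≥ 0 ⇒ t ≥ 0; q ≥ 0 ⇒ t ≤ 2. So t ∈ [0, 2]: 3 solutions.

3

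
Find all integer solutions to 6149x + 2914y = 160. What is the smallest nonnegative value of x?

1108

gcd(6149, 2914):
  6149 = 2·2914 + 321
  2914 = 9·321 + 25
  321 = 12·25 + 21
  25 = 1·21 + 4
  21 = 5·4 + 1
  4 = 4·1
so gcd(6149, 2914) = 1.
1 divides 160, so solutions exist.
Back-substitute for Bézout coefficients:
  1 = 21 - 5·4
  ... = 6149·(699) + 2914·(-1475)
Scale by 160/1 = 160: (x₀, y₀) = (111840, -236000).
General solution: x = 111840 + 2914t, y = -236000 - 6149t for integer t.
x ≥ 0: smallest is 111840 mod 2914 = 1108 (at t = -38), with y = -2338.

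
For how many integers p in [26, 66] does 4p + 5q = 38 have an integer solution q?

gcd(5, 4) = 1.
By Bézout, 4*(-1) + 5*(1) = 1.
Particular solution: (2, 6).
General solution: p = 2 + 5t, q = 6 - 4t for integer t.
26 ≤ 2 + 5t ≤ 66 gives t ∈ [5, 12], which is 8 values.

8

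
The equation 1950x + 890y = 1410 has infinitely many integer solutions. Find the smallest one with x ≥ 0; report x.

gcd(1950, 890):
  1950 = 2*890 + 170
  890 = 5*170 + 40
  170 = 4*40 + 10
  40 = 4*10
so gcd(1950, 890) = 10.
10 divides 1410, so solutions exist.
Back-substitute for Bézout coefficients:
  10 = 170 - 4*40
  ... = 1950*(21) + 890*(-46)
Scale by 1410/10 = 141: (x₀, y₀) = (2961, -6486).
General solution: x = 2961 + 89t, y = -6486 - 195t for integer t.
x ≥ 0: smallest is 2961 mod 89 = 24 (at t = -33), with y = -51.

24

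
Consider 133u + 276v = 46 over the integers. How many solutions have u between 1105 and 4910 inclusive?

14

gcd(276, 133):
  276 = 2×133 + 10
  133 = 13×10 + 3
  10 = 3×3 + 1
  3 = 3×1
so gcd(276, 133) = 1.
Back-substitute for Bézout coefficients:
  1 = 10 - 3×3
  ... = 133×(-83) + 276×(40)
Scale by 46: particular solution (-3818, 1840); reduce u mod 276: (46, -22).
General solution: u = 46 + 276t, v = -22 - 133t for integer t.
1105 ≤ 46 + 276t ≤ 4910 gives t ∈ [4, 17], which is 14 values.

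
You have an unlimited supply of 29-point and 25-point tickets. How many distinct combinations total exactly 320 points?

1

Need nonnegative integers with 29j + 25k = 320.
gcd(29, 25) = 1, and 29·(-6) + 25·(7) = 1.
So (j₀, k₀) = (-1920, 2240); general j = -1920 + 25t, k = 2240 - 29t.
j ≥ 0 ⇒ t ≥ 77; k ≥ 0 ⇒ t ≤ 77. That's 1 value of t.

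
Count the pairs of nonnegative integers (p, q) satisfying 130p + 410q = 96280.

18

gcd(410, 130):
  410 = 3×130 + 20
  130 = 6×20 + 10
  20 = 2×10
so gcd(410, 130) = 10.
Back-substitute for Bézout coefficients:
  10 = 130 - 6×20
  ... = 130×(19) + 410×(-6)
Scale by 9628: one solution is (182932, -57768). Reduce p mod 41: (31, 225).
General: p = 31 + 41t, q = 225 - 13t.
p ≥ 0 ⇒ t ≥ 0; q ≥ 0 ⇒ t ≤ 17. So t ∈ [0, 17]: 18 solutions.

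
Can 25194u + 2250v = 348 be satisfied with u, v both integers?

gcd(25194, 2250):
  25194 = 11*2250 + 444
  2250 = 5*444 + 30
  444 = 14*30 + 24
  30 = 1*24 + 6
  24 = 4*6
so gcd(25194, 2250) = 6.
6 divides 348, so integer solutions exist.

yes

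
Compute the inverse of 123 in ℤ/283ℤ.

260

gcd(283, 123) = 1  (283 = 2×123 + 37, 123 = 3×37 + 12, 37 = 3×12 + 1, 12 = 12×1).
Back-substituting, 123×(-23) + 283×(10) = 1.
So 123×-23 ≡ 1 (mod 283), and -23 mod 283 = 260.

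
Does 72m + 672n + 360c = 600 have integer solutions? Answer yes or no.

gcd(672, 72) = 24.
gcd(24, 360) = 24.
24 divides 600, so integer solutions exist.

yes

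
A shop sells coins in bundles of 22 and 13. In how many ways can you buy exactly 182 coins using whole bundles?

Need nonnegative integers with 22j + 13k = 182.
gcd(22, 13) = 1, and 22·(3) + 13·(-5) = 1.
So (j₀, k₀) = (546, -910); general j = 546 + 13t, k = -910 - 22t.
j ≥ 0 ⇒ t ≥ -42; k ≥ 0 ⇒ t ≤ -42. That's 1 value of t.

1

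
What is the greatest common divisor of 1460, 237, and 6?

1

gcd(1460, 237) = 1  (1460 = 6·237 + 38, 237 = 6·38 + 9, 38 = 4·9 + 2, 9 = 4·2 + 1, 2 = 2·1).
gcd(1, 6) = 1.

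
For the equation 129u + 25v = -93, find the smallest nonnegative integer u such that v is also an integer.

8

gcd(129, 25):
  129 = 5*25 + 4
  25 = 6*4 + 1
  4 = 4*1
so gcd(129, 25) = 1.
1 divides -93, so solutions exist.
Back-substitute for Bézout coefficients:
  1 = 25 - 6*4
  ... = 129*(-6) + 25*(31)
Scale by -93/1 = -93: (u₀, v₀) = (558, -2883).
General solution: u = 558 + 25t, v = -2883 - 129t for integer t.
u ≥ 0: smallest is 558 mod 25 = 8 (at t = -22), with v = -45.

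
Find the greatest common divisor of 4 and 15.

1

gcd(15, 4):
  15 = 3×4 + 3
  4 = 1×3 + 1
  3 = 3×1
so gcd(15, 4) = 1.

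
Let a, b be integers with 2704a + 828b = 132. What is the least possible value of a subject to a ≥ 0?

42

gcd(2704, 828) = 4  (2704 = 3×828 + 220, 828 = 3×220 + 168, 220 = 1×168 + 52, 168 = 3×52 + 12, 52 = 4×12 + 4, 12 = 3×4).
4 divides 132, so solutions exist.
Back-substituting, 2704×(64) + 828×(-209) = 4.
Scale by 132/4 = 33: (a₀, b₀) = (2112, -6897).
General solution: a = 2112 + 207t, b = -6897 - 676t for integer t.
a ≥ 0: smallest is 2112 mod 207 = 42 (at t = -10), with b = -137.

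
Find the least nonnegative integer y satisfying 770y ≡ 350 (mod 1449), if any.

151

gcd(1449, 770) = 7.
7 divides 350, so solutions exist.
By Bézout, 770*(32) + 1449*(-17) = 7.
So 770*(32) ≡ 7 (mod 1449); multiply by 50: y ≡ 1600 (mod 207).
Smallest nonnegative: y = 1600 mod 207 = 151.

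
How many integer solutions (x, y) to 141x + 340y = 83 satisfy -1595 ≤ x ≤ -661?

3

gcd(340, 141) = 1.
By Bézout, 141×(41) + 340×(-17) = 1.
Particular solution: (3, -1).
General solution: x = 3 + 340t, y = -1 - 141t for integer t.
-1595 ≤ 3 + 340t ≤ -661 gives t ∈ [-4, -2], which is 3 values.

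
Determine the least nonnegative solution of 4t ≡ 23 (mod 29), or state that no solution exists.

gcd(29, 4) = 1  (29 = 7*4 + 1, 4 = 4*1).
1 divides 23, so solutions exist.
Back-substituting, 4*(-7) + 29*(1) = 1.
So 4*(-7) ≡ 1 (mod 29); multiply by 23: t ≡ -161 (mod 29).
Smallest nonnegative: t = -161 mod 29 = 13.

13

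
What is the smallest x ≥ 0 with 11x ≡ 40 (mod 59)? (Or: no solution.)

9

gcd(59, 11) = 1  (59 = 5·11 + 4, 11 = 2·4 + 3, 4 = 1·3 + 1, 3 = 3·1).
1 divides 40, so solutions exist.
Back-substituting, 11·(-16) + 59·(3) = 1.
So 11·(-16) ≡ 1 (mod 59); multiply by 40: x ≡ -640 (mod 59).
Smallest nonnegative: x = -640 mod 59 = 9.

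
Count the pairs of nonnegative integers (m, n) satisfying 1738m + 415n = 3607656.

gcd(1738, 415) = 1  (1738 = 4*415 + 78, 415 = 5*78 + 25, 78 = 3*25 + 3, 25 = 8*3 + 1, 3 = 3*1).
Back-substituting, 1738*(-133) + 415*(557) = 1.
Scale by 3607656: one solution is (-479818248, 2009464392). Reduce m mod 415: (187, 7910).
General: m = 187 + 415t, n = 7910 - 1738t.
m ≥ 0 ⇒ t ≥ 0; n ≥ 0 ⇒ t ≤ 4. So t ∈ [0, 4]: 5 solutions.

5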